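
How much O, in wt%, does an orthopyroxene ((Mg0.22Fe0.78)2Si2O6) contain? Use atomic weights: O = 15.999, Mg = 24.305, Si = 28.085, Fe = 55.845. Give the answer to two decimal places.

38.40 wt%

Molar mass of (Mg0.22Fe0.78)2Si2O6: 0.44*24.305 + 1.56*55.845 + 2*28.085 + 6*15.999 = 249.976 g/mol.
Mass of O per formula unit: 6 × 15.999 = 95.994 g.
Weight fraction O = 95.994 / 249.976 = 0.3840.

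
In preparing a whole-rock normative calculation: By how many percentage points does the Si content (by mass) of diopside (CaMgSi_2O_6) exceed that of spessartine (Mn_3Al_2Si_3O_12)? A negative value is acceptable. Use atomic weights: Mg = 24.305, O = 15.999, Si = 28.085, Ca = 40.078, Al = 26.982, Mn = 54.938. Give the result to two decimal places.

First mineral: 56.170 g Si in 216.547 g formula = 25.94 wt% Si.
Second mineral: 84.255 g Si in 495.021 g formula = 17.02 wt% Si.
25.94% − 17.02% gives a difference of 8.92 percentage points.

8.92 percentage points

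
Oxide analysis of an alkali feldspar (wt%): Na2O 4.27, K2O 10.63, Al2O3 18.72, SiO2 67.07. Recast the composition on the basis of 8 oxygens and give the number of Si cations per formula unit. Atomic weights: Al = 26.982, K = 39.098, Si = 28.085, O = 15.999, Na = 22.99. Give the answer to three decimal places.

Na2O (M=61.979): mol = 0.06889; Na = 0.13778, O = 0.06889.
K2O (M=94.195): mol = 0.11285; K = 0.22570, O = 0.11285.
Al2O3 (M=101.961): mol = 0.18360; Al = 0.36720, O = 0.55080.
SiO2 (M=60.083): mol = 1.11629; Si = 1.11629, O = 2.23258.
ΣO = 2.96512; factor = 8/ΣO = 2.69804.
Si apfu = 1.11629 × 2.69804 = 3.012.

3.012 Si apfu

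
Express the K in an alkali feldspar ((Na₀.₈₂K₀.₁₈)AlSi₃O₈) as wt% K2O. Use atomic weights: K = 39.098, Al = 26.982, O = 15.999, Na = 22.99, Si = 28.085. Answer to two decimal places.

3.20 wt%

Molar mass of (Na₀.₈₂K₀.₁₈)AlSi₃O₈ = 0.82*22.99 + 0.18*39.098 + 1*26.982 + 3*28.085 + 8*15.999 = 265.118 g/mol.
Each formula unit contains 0.18 K, equivalent to 0.18/2 = 0.0900 mol K2O.
M(K2O) = 2×39.098 + 1×15.999 = 94.195 g/mol.
Mass of K2O per formula unit = 0.0900 × 94.195 = 8.478 g.
K2O wt% = 8.478 / 265.118 × 100 = 3.20%.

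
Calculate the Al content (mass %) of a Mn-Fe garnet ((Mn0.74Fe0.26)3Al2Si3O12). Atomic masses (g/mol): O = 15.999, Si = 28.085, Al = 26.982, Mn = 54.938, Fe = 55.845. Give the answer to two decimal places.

10.89 mass %

M((Mn0.74Fe0.26)3Al2Si3O12) = 495.728 g/mol.
Al contributes 2 × 26.982 = 53.964 g per mole.
53.964/495.728 = 0.1089 → 10.89%.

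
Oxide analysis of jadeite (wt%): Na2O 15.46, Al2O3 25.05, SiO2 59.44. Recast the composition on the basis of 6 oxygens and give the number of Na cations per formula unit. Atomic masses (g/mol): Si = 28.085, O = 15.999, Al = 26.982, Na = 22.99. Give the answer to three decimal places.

1.010 Na apfu

15.46 wt% Na2O ÷ 61.979 g/mol = 0.24944 mol, giving 0.49888 Na and 0.24944 O.
25.05 wt% Al2O3 ÷ 101.961 g/mol = 0.24568 mol, giving 0.49136 Al and 0.73704 O.
59.44 wt% SiO2 ÷ 60.083 g/mol = 0.98930 mol, giving 0.98930 Si and 1.97860 O.
Oxygen sums to 2.96508; scaling by 6/2.96508 = 2.02355 puts the formula on 6 O.
Na: 0.49888 × 2.02355 = 1.010 atoms per formula unit.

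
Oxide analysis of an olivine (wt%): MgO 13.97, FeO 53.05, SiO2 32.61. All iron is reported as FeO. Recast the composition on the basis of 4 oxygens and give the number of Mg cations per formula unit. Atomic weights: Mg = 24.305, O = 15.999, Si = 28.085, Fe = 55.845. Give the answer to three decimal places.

MgO (M=40.304): mol = 0.34662; Mg = 0.34662, O = 0.34662.
FeO (M=71.844): mol = 0.73841; Fe = 0.73841, O = 0.73841.
SiO2 (M=60.083): mol = 0.54275; Si = 0.54275, O = 1.08550.
ΣO = 2.17053; factor = 4/ΣO = 1.84287.
Mg apfu = 0.34662 × 1.84287 = 0.639.

0.639 Mg apfu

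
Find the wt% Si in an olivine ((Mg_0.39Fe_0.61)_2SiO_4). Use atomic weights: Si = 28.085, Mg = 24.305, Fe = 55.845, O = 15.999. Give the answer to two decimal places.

Molar mass of (Mg_0.39Fe_0.61)_2SiO_4: 0.78×24.305 + 1.22×55.845 + 1×28.085 + 4×15.999 = 179.170 g/mol.
Mass of Si per formula unit: 1 × 28.085 = 28.085 g.
Weight fraction Si = 28.085 / 179.170 = 0.1568.

15.68 wt%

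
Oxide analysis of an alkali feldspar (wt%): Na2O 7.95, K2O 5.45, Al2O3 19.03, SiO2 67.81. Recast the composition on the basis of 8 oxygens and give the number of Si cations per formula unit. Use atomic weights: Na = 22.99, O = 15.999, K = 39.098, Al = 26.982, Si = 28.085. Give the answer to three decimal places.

3.006 Si apfu

Na2O: 7.95/61.979 = 0.12827 mol → 0.25654 mol Na, 0.12827 mol O.
K2O: 5.45/94.195 = 0.05786 mol → 0.11572 mol K, 0.05786 mol O.
Al2O3: 19.03/101.961 = 0.18664 mol → 0.37328 mol Al, 0.55992 mol O.
SiO2: 67.81/60.083 = 1.12861 mol → 1.12861 mol Si, 2.25722 mol O.
Total oxygen = 3.00327 mol. Normalization factor = 8/3.00327 = 2.66376.
Si per 8 O = 1.12861 × 2.66376 = 3.006.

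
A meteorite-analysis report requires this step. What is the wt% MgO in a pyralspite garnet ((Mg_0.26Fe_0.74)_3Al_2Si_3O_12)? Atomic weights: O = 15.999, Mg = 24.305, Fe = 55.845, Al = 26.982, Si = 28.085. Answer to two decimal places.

6.64 wt%

Formula mass = 473.141 g/mol.
0.78 Mg → 0.7800 mol MgO per formula unit; M(MgO) = 40.304, so MgO mass = 31.437 g.
31.437/473.141 × 100 = 6.64 wt%.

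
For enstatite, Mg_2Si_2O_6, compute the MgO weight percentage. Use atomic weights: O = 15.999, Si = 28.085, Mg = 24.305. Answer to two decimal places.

40.15 wt%

Formula mass = 200.774 g/mol.
2 Mg → 2.0000 mol MgO per formula unit; M(MgO) = 40.304, so MgO mass = 80.608 g.
80.608/200.774 × 100 = 40.15 wt%.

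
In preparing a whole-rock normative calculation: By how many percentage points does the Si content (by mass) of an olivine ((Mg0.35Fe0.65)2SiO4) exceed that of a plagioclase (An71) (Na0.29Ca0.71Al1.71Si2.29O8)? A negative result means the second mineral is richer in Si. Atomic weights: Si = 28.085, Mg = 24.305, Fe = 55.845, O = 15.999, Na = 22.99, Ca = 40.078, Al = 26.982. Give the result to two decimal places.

M((Mg0.35Fe0.65)2SiO4) = 181.693 g/mol, so wt% Si = 28.085/181.693 × 100 = 15.46%.
M(Na0.29Ca0.71Al1.71Si2.29O8) = 273.568 g/mol, so wt% Si = 64.315/273.568 × 100 = 23.51%.
15.46 − 23.51 = -8.05 pp.

-8.05 percentage points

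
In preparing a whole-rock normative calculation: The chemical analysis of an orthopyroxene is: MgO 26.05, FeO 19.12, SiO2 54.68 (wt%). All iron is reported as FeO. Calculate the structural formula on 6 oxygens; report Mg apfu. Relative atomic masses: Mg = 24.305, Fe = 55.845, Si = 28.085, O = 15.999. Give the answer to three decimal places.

MgO: 26.05/40.304 = 0.64634 mol → 0.64634 mol Mg, 0.64634 mol O.
FeO: 19.12/71.844 = 0.26613 mol → 0.26613 mol Fe, 0.26613 mol O.
SiO2: 54.68/60.083 = 0.91007 mol → 0.91007 mol Si, 1.82014 mol O.
Total oxygen = 2.73261 mol. Normalization factor = 6/2.73261 = 2.19570.
Mg per 6 O = 0.64634 × 2.19570 = 1.419.

1.419 Mg apfu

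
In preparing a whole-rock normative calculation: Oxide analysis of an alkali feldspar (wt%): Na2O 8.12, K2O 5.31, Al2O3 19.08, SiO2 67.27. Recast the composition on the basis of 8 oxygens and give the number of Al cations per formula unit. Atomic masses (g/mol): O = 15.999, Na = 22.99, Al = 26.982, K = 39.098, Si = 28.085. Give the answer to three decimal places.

1.002 Al apfu

Na2O: 8.12/61.979 = 0.13101 mol → 0.26202 mol Na, 0.13101 mol O.
K2O: 5.31/94.195 = 0.05637 mol → 0.11274 mol K, 0.05637 mol O.
Al2O3: 19.08/101.961 = 0.18713 mol → 0.37426 mol Al, 0.56139 mol O.
SiO2: 67.27/60.083 = 1.11962 mol → 1.11962 mol Si, 2.23924 mol O.
Total oxygen = 2.98801 mol. Normalization factor = 8/2.98801 = 2.67737.
Al per 8 O = 0.37426 × 2.67737 = 1.002.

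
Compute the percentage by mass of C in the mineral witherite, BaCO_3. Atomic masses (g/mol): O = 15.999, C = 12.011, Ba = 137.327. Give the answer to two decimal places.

6.09 weight percent

M(BaCO_3) = 197.335 g/mol.
C contributes 1 × 12.011 = 12.011 g per mole.
12.011/197.335 = 0.0609 → 6.09%.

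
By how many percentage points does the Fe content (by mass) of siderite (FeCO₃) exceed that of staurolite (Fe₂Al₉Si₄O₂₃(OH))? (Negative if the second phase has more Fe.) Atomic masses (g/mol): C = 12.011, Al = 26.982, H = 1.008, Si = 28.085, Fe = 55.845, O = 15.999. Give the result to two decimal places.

Fe in FeCO₃: molar mass 115.853 g/mol; 1×55.845 = 55.845 g → 48.20 wt%.
Fe in Fe₂Al₉Si₄O₂₃(OH): molar mass 851.852 g/mol; 2×55.845 = 111.690 g → 13.11 wt%.
Difference = 48.20 − 13.11 = 35.09 percentage points.

35.09 percentage points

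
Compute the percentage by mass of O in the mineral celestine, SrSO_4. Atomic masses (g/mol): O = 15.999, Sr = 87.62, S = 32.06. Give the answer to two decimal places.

Formula mass = 1×87.62 + 1×32.06 + 4×15.999 = 183.676 g/mol, of which 63.996 g is O.
So O makes up 63.996/183.676 = 0.3484 of the mass, i.e. 34.84%.

34.84 mass %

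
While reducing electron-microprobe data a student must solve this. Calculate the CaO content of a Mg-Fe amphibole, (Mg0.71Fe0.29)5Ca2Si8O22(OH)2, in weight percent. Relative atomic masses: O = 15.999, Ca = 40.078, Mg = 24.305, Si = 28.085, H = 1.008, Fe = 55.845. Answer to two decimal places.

Formula mass = 858.086 g/mol.
2 Ca → 2.0000 mol CaO per formula unit; M(CaO) = 56.077, so CaO mass = 112.154 g.
112.154/858.086 × 100 = 13.07 wt%.

13.07 wt%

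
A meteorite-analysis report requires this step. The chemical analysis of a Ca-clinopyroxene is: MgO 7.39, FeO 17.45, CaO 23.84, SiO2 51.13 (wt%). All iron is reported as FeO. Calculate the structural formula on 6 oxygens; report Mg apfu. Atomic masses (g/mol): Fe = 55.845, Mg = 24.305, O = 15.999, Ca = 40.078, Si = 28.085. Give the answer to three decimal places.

0.431 Mg apfu

MgO: 7.39/40.304 = 0.18336 mol → 0.18336 mol Mg, 0.18336 mol O.
FeO: 17.45/71.844 = 0.24289 mol → 0.24289 mol Fe, 0.24289 mol O.
CaO: 23.84/56.077 = 0.42513 mol → 0.42513 mol Ca, 0.42513 mol O.
SiO2: 51.13/60.083 = 0.85099 mol → 0.85099 mol Si, 1.70198 mol O.
Total oxygen = 2.55336 mol. Normalization factor = 6/2.55336 = 2.34984.
Mg per 6 O = 0.18336 × 2.34984 = 0.431.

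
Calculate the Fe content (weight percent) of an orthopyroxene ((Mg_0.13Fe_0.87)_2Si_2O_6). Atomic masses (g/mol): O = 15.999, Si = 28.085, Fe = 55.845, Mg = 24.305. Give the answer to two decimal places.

Formula mass = 0.26·24.305 + 1.74·55.845 + 2·28.085 + 6·15.999 = 255.654 g/mol, of which 97.170 g is Fe.
So Fe makes up 97.170/255.654 = 0.3801 of the mass, i.e. 38.01%.

38.01 weight percent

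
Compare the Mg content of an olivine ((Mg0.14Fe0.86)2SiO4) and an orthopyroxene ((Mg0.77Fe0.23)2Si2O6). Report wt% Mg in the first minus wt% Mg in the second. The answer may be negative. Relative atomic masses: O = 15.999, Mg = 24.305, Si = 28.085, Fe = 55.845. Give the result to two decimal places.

M((Mg0.14Fe0.86)2SiO4) = 194.940 g/mol, so wt% Mg = 6.805/194.940 × 100 = 3.49%.
M((Mg0.77Fe0.23)2Si2O6) = 215.282 g/mol, so wt% Mg = 37.430/215.282 × 100 = 17.39%.
3.49 − 17.39 = -13.90 pp.

-13.90 percentage points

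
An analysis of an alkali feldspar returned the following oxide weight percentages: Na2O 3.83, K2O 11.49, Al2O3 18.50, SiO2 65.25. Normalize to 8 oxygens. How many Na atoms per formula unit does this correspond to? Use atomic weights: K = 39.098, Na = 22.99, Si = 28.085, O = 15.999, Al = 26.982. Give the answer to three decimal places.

Na2O (M=61.979): mol = 0.06180; Na = 0.12360, O = 0.06180.
K2O (M=94.195): mol = 0.12198; K = 0.24396, O = 0.12198.
Al2O3 (M=101.961): mol = 0.18144; Al = 0.36288, O = 0.54432.
SiO2 (M=60.083): mol = 1.08600; Si = 1.08600, O = 2.17200.
ΣO = 2.90010; factor = 8/ΣO = 2.75853.
Na apfu = 0.12360 × 2.75853 = 0.341.

0.341 Na apfu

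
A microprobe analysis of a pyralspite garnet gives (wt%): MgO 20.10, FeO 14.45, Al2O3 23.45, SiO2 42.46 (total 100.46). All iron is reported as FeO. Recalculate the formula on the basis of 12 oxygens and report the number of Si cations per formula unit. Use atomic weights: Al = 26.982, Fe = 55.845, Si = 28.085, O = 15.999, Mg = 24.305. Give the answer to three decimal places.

MgO (M=40.304): mol = 0.49871; Mg = 0.49871, O = 0.49871.
FeO (M=71.844): mol = 0.20113; Fe = 0.20113, O = 0.20113.
Al2O3 (M=101.961): mol = 0.22999; Al = 0.45998, O = 0.68997.
SiO2 (M=60.083): mol = 0.70669; Si = 0.70669, O = 1.41338.
ΣO = 2.80319; factor = 12/ΣO = 4.28084.
Si apfu = 0.70669 × 4.28084 = 3.025.

3.025 Si apfu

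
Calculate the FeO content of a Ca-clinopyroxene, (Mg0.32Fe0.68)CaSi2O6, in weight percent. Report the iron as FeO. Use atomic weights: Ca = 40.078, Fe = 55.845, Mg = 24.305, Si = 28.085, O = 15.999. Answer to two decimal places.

Formula mass = 237.994 g/mol.
0.68 Fe → 0.6800 mol FeO per formula unit; M(FeO) = 71.844, so FeO mass = 48.854 g.
48.854/237.994 × 100 = 20.53 wt%.

20.53 wt%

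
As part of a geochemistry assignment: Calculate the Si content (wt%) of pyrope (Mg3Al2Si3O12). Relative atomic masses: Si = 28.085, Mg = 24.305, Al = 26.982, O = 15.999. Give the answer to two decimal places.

20.90 wt%

Formula mass = 3·24.305 + 2·26.982 + 3·28.085 + 12·15.999 = 403.122 g/mol, of which 84.255 g is Si.
So Si makes up 84.255/403.122 = 0.2090 of the mass, i.e. 20.90%.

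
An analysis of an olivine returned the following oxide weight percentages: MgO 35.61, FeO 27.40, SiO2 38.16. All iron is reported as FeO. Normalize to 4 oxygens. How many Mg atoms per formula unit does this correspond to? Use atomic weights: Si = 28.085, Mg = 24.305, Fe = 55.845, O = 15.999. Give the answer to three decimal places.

1.394 Mg apfu

35.61 wt% MgO ÷ 40.304 g/mol = 0.88354 mol, giving 0.88354 Mg and 0.88354 O.
27.40 wt% FeO ÷ 71.844 g/mol = 0.38138 mol, giving 0.38138 Fe and 0.38138 O.
38.16 wt% SiO2 ÷ 60.083 g/mol = 0.63512 mol, giving 0.63512 Si and 1.27024 O.
Oxygen sums to 2.53516; scaling by 4/2.53516 = 1.57781 puts the formula on 4 O.
Mg: 0.88354 × 1.57781 = 1.394 atoms per formula unit.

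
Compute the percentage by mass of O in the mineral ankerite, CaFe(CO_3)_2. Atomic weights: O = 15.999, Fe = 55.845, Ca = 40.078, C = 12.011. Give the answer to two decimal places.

Molar mass of CaFe(CO_3)_2: 1×40.078 + 1×55.845 + 2×12.011 + 6×15.999 = 215.939 g/mol.
Mass of O per formula unit: 6 × 15.999 = 95.994 g.
Weight fraction O = 95.994 / 215.939 = 0.4445.

44.45 weight percent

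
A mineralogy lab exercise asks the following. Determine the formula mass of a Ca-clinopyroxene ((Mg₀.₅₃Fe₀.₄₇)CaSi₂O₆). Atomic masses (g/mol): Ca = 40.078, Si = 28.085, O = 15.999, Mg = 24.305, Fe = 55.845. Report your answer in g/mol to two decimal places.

231.37 g/mol

M = 0.53·24.305 + 0.47·55.845 + 1·40.078 + 2·28.085 + 6·15.999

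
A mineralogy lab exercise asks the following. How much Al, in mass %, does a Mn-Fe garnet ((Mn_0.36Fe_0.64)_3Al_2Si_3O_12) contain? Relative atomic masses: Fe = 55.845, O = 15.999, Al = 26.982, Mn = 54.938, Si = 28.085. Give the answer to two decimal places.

10.86 mass %

M((Mn_0.36Fe_0.64)_3Al_2Si_3O_12) = 496.762 g/mol.
Al contributes 2 × 26.982 = 53.964 g per mole.
53.964/496.762 = 0.1086 → 10.86%.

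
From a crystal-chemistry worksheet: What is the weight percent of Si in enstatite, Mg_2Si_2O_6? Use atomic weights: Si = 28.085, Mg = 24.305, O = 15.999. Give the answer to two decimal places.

27.98 mass %

Molar mass of Mg_2Si_2O_6: 2·24.305 + 2·28.085 + 6·15.999 = 200.774 g/mol.
Mass of Si per formula unit: 2 × 28.085 = 56.170 g.
Weight fraction Si = 56.170 / 200.774 = 0.2798.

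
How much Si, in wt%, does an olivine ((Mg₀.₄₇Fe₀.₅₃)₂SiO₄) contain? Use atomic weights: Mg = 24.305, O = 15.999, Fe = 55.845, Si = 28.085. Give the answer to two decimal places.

Formula mass = 0.94*24.305 + 1.06*55.845 + 1*28.085 + 4*15.999 = 174.123 g/mol, of which 28.085 g is Si.
So Si makes up 28.085/174.123 = 0.1613 of the mass, i.e. 16.13%.

16.13 wt%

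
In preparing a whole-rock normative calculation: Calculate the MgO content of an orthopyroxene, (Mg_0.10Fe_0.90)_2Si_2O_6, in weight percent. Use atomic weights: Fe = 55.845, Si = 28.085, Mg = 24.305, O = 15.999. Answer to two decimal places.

Formula mass = 257.546 g/mol.
0.20 Mg → 0.2000 mol MgO per formula unit; M(MgO) = 40.304, so MgO mass = 8.061 g.
8.061/257.546 × 100 = 3.13 wt%.

3.13 wt%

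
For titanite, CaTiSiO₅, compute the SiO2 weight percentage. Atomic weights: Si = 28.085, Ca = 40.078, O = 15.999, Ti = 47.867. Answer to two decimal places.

Formula mass = 196.025 g/mol.
1 Si → 1.0000 mol SiO2 per formula unit; M(SiO2) = 60.083, so SiO2 mass = 60.083 g.
60.083/196.025 × 100 = 30.65 wt%.

30.65 wt%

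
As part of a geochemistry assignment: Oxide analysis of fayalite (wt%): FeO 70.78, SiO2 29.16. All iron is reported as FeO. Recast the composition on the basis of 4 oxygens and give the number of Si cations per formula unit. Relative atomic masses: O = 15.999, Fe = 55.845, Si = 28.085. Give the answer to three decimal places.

FeO (M=71.844): mol = 0.98519; Fe = 0.98519, O = 0.98519.
SiO2 (M=60.083): mol = 0.48533; Si = 0.48533, O = 0.97066.
ΣO = 1.95585; factor = 4/ΣO = 2.04515.
Si apfu = 0.48533 × 2.04515 = 0.993.

0.993 Si apfu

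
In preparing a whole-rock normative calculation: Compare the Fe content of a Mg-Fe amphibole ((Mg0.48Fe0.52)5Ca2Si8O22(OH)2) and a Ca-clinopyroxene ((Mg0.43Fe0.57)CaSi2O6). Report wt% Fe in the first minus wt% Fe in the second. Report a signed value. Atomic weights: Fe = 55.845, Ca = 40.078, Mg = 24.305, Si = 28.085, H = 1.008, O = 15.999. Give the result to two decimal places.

2.66 percentage points

M((Mg0.48Fe0.52)5Ca2Si8O22(OH)2) = 894.357 g/mol, so wt% Fe = 145.197/894.357 × 100 = 16.23%.
M((Mg0.43Fe0.57)CaSi2O6) = 234.525 g/mol, so wt% Fe = 31.832/234.525 × 100 = 13.57%.
16.23 − 13.57 = 2.66 pp.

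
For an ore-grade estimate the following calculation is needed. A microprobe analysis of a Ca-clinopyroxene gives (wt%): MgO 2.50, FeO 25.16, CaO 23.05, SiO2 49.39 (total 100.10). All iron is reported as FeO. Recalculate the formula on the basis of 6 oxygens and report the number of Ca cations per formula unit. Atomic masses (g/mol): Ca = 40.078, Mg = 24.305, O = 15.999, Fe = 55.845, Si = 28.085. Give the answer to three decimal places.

1.000 Ca apfu

MgO: 2.50/40.304 = 0.06203 mol → 0.06203 mol Mg, 0.06203 mol O.
FeO: 25.16/71.844 = 0.35020 mol → 0.35020 mol Fe, 0.35020 mol O.
CaO: 23.05/56.077 = 0.41104 mol → 0.41104 mol Ca, 0.41104 mol O.
SiO2: 49.39/60.083 = 0.82203 mol → 0.82203 mol Si, 1.64406 mol O.
Total oxygen = 2.46733 mol. Normalization factor = 6/2.46733 = 2.43178.
Ca per 6 O = 0.41104 × 2.43178 = 1.000.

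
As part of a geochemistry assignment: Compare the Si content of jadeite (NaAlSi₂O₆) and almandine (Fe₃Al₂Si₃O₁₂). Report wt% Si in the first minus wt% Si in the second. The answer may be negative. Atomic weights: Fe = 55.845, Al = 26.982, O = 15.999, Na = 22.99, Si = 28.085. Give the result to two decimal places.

Si in NaAlSi₂O₆: molar mass 202.136 g/mol; 2×28.085 = 56.170 g → 27.79 wt%.
Si in Fe₃Al₂Si₃O₁₂: molar mass 497.742 g/mol; 3×28.085 = 84.255 g → 16.93 wt%.
Difference = 27.79 − 16.93 = 10.86 percentage points.

10.86 percentage points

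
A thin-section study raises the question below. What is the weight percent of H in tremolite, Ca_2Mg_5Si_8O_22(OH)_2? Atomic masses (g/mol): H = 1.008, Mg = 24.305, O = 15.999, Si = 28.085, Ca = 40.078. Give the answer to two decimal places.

0.25 weight percent

Formula mass = 2×40.078 + 5×24.305 + 8×28.085 + 24×15.999 + 2×1.008 = 812.353 g/mol, of which 2.016 g is H.
So H makes up 2.016/812.353 = 0.0025 of the mass, i.e. 0.25%.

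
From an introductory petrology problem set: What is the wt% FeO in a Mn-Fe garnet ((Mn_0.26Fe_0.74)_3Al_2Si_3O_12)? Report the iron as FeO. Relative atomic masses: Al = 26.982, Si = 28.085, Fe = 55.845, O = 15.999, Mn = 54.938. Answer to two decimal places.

32.09 wt%

M((Mn_0.26Fe_0.74)_3Al_2Si_3O_12) = 497.035 g/mol; M(FeO) = 71.844 g/mol.
Moles FeO per formula unit = 2.22 Fe ÷ 1 = 2.2200.
FeO fraction = (2.2200 × 71.844) / 497.035 = 159.494/497.035 = 0.3209.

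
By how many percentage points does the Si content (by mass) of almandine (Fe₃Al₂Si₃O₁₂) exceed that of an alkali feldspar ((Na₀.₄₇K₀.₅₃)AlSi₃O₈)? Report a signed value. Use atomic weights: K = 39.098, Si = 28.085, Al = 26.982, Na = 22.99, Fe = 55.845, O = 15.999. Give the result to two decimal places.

-14.19 percentage points

Si in Fe₃Al₂Si₃O₁₂: molar mass 497.742 g/mol; 3×28.085 = 84.255 g → 16.93 wt%.
Si in (Na₀.₄₇K₀.₅₃)AlSi₃O₈: molar mass 270.756 g/mol; 3×28.085 = 84.255 g → 31.12 wt%.
Difference = 16.93 − 31.12 = -14.19 percentage points.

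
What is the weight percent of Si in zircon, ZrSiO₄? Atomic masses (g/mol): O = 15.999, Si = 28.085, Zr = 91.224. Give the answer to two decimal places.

15.32 mass %

Molar mass of ZrSiO₄: 1*91.224 + 1*28.085 + 4*15.999 = 183.305 g/mol.
Mass of Si per formula unit: 1 × 28.085 = 28.085 g.
Weight fraction Si = 28.085 / 183.305 = 0.1532.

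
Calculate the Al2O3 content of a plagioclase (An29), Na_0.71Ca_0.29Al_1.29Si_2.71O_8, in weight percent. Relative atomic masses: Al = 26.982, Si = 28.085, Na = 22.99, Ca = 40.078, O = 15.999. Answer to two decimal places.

Formula mass = 266.855 g/mol.
1.29 Al → 0.6450 mol Al2O3 per formula unit; M(Al2O3) = 101.961, so Al2O3 mass = 65.765 g.
65.765/266.855 × 100 = 24.64 wt%.

24.64 wt%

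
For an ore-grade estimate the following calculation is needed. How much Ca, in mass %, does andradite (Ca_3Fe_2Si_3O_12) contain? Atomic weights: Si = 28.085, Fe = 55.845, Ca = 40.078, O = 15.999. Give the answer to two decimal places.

Molar mass of Ca_3Fe_2Si_3O_12: 3·40.078 + 2·55.845 + 3·28.085 + 12·15.999 = 508.167 g/mol.
Mass of Ca per formula unit: 3 × 40.078 = 120.234 g.
Weight fraction Ca = 120.234 / 508.167 = 0.2366.

23.66 mass %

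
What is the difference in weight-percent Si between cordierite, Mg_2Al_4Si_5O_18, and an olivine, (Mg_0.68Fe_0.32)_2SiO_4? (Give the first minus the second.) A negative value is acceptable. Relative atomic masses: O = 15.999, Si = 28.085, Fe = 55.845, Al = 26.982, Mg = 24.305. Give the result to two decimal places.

6.55 percentage points

M(Mg_2Al_4Si_5O_18) = 584.945 g/mol, so wt% Si = 140.425/584.945 × 100 = 24.01%.
M((Mg_0.68Fe_0.32)_2SiO_4) = 160.877 g/mol, so wt% Si = 28.085/160.877 × 100 = 17.46%.
24.01 − 17.46 = 6.55 pp.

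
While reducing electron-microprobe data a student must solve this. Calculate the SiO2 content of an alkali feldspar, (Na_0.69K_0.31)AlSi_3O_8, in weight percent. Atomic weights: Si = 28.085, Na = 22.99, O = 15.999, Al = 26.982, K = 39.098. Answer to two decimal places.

67.46 wt%

Formula mass = 267.212 g/mol.
3 Si → 3.0000 mol SiO2 per formula unit; M(SiO2) = 60.083, so SiO2 mass = 180.249 g.
180.249/267.212 × 100 = 67.46 wt%.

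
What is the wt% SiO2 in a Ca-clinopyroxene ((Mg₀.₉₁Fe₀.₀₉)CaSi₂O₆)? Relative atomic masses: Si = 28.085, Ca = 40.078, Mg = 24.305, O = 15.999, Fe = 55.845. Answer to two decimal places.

54.77 wt%

Molar mass of (Mg₀.₉₁Fe₀.₀₉)CaSi₂O₆ = 0.91·24.305 + 0.09·55.845 + 1·40.078 + 2·28.085 + 6·15.999 = 219.386 g/mol.
Each formula unit contains 2 Si, equivalent to 2/1 = 2.0000 mol SiO2.
M(SiO2) = 1×28.085 + 2×15.999 = 60.083 g/mol.
Mass of SiO2 per formula unit = 2.0000 × 60.083 = 120.166 g.
SiO2 wt% = 120.166 / 219.386 × 100 = 54.77%.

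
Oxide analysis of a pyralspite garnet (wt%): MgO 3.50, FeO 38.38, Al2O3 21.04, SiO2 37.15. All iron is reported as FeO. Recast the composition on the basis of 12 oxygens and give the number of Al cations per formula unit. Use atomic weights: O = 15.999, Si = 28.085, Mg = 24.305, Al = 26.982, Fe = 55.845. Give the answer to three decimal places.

2.000 Al apfu

MgO: 3.50/40.304 = 0.08684 mol → 0.08684 mol Mg, 0.08684 mol O.
FeO: 38.38/71.844 = 0.53421 mol → 0.53421 mol Fe, 0.53421 mol O.
Al2O3: 21.04/101.961 = 0.20635 mol → 0.41270 mol Al, 0.61905 mol O.
SiO2: 37.15/60.083 = 0.61831 mol → 0.61831 mol Si, 1.23662 mol O.
Total oxygen = 2.47672 mol. Normalization factor = 12/2.47672 = 4.84512.
Al per 12 O = 0.41270 × 4.84512 = 2.000.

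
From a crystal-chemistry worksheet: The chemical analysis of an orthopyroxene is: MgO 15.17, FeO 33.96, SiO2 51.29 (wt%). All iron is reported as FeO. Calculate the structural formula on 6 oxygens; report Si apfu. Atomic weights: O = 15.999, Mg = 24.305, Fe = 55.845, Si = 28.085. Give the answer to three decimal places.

2.004 Si apfu

MgO: 15.17/40.304 = 0.37639 mol → 0.37639 mol Mg, 0.37639 mol O.
FeO: 33.96/71.844 = 0.47269 mol → 0.47269 mol Fe, 0.47269 mol O.
SiO2: 51.29/60.083 = 0.85365 mol → 0.85365 mol Si, 1.70730 mol O.
Total oxygen = 2.55638 mol. Normalization factor = 6/2.55638 = 2.34707.
Si per 6 O = 0.85365 × 2.34707 = 2.004.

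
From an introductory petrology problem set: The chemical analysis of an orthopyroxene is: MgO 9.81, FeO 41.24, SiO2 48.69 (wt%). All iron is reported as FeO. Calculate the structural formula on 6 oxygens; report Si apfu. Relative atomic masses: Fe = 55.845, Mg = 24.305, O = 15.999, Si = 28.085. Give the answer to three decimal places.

9.81 wt% MgO ÷ 40.304 g/mol = 0.24340 mol, giving 0.24340 Mg and 0.24340 O.
41.24 wt% FeO ÷ 71.844 g/mol = 0.57402 mol, giving 0.57402 Fe and 0.57402 O.
48.69 wt% SiO2 ÷ 60.083 g/mol = 0.81038 mol, giving 0.81038 Si and 1.62076 O.
Oxygen sums to 2.43818; scaling by 6/2.43818 = 2.46085 puts the formula on 6 O.
Si: 0.81038 × 2.46085 = 1.994 atoms per formula unit.

1.994 Si apfu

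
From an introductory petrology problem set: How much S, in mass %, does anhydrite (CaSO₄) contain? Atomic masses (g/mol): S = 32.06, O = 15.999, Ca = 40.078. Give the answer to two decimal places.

Molar mass of CaSO₄: 1·40.078 + 1·32.06 + 4·15.999 = 136.134 g/mol.
Mass of S per formula unit: 1 × 32.06 = 32.060 g.
Weight fraction S = 32.060 / 136.134 = 0.2355.

23.55 mass %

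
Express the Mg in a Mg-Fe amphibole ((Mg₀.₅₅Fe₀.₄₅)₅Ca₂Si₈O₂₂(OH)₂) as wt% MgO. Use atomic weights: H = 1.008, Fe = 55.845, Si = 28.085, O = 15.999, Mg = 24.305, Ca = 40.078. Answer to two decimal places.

12.55 wt%

Molar mass of (Mg₀.₅₅Fe₀.₄₅)₅Ca₂Si₈O₂₂(OH)₂ = 2.75·24.305 + 2.25·55.845 + 2·40.078 + 8·28.085 + 24·15.999 + 2·1.008 = 883.318 g/mol.
Each formula unit contains 2.75 Mg, equivalent to 2.75/1 = 2.7500 mol MgO.
M(MgO) = 1×24.305 + 1×15.999 = 40.304 g/mol.
Mass of MgO per formula unit = 2.7500 × 40.304 = 110.836 g.
MgO wt% = 110.836 / 883.318 × 100 = 12.55%.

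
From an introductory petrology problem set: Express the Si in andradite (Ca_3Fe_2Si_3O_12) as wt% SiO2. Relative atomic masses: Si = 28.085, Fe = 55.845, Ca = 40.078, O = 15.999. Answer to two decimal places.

M(Ca_3Fe_2Si_3O_12) = 508.167 g/mol; M(SiO2) = 60.083 g/mol.
Moles SiO2 per formula unit = 3 Si ÷ 1 = 3.0000.
SiO2 fraction = (3.0000 × 60.083) / 508.167 = 180.249/508.167 = 0.3547.

35.47 wt%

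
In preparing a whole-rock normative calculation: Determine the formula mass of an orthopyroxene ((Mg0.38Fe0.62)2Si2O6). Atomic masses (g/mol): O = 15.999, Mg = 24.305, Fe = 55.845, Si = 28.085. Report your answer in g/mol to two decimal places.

239.88 g/mol

Mg: 0.76 × 24.305 = 18.4718
Fe: 1.24 × 55.845 = 69.2478
Si: 2 × 28.085 = 56.1700
O: 6 × 15.999 = 95.9940
Summing the contributions gives the formula mass.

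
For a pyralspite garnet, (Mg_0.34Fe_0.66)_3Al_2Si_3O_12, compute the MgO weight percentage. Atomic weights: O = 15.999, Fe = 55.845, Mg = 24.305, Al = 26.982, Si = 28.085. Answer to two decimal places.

8.83 wt%

Formula mass = 465.571 g/mol.
1.02 Mg → 1.0200 mol MgO per formula unit; M(MgO) = 40.304, so MgO mass = 41.110 g.
41.110/465.571 × 100 = 8.83 wt%.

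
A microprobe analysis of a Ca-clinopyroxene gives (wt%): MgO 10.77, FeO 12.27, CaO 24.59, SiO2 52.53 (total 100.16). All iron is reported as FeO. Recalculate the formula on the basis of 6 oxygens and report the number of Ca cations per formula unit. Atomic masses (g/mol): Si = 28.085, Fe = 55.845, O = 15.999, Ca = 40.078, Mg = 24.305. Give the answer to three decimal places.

1.002 Ca apfu

MgO (M=40.304): mol = 0.26722; Mg = 0.26722, O = 0.26722.
FeO (M=71.844): mol = 0.17079; Fe = 0.17079, O = 0.17079.
CaO (M=56.077): mol = 0.43850; Ca = 0.43850, O = 0.43850.
SiO2 (M=60.083): mol = 0.87429; Si = 0.87429, O = 1.74858.
ΣO = 2.62509; factor = 6/ΣO = 2.28564.
Ca apfu = 0.43850 × 2.28564 = 1.002.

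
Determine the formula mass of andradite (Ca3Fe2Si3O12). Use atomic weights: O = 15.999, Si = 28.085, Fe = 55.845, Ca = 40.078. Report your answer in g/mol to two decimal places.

The formula mass is the sum 3·40.078 + 2·55.845 + 3·28.085 + 12·15.999.

508.17 g/mol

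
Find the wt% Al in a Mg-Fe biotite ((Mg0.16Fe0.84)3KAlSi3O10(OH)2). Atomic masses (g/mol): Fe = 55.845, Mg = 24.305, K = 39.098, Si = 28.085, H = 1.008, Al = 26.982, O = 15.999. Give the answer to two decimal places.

5.43 wt%

M((Mg0.16Fe0.84)3KAlSi3O10(OH)2) = 496.735 g/mol.
Al contributes 1 × 26.982 = 26.982 g per mole.
26.982/496.735 = 0.0543 → 5.43%.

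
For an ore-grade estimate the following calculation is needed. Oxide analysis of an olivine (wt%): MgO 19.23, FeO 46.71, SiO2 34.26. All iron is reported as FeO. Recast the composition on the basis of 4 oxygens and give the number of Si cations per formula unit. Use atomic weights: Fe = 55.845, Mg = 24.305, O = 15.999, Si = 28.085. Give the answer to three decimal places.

1.006 Si apfu

MgO: 19.23/40.304 = 0.47712 mol → 0.47712 mol Mg, 0.47712 mol O.
FeO: 46.71/71.844 = 0.65016 mol → 0.65016 mol Fe, 0.65016 mol O.
SiO2: 34.26/60.083 = 0.57021 mol → 0.57021 mol Si, 1.14042 mol O.
Total oxygen = 2.26770 mol. Normalization factor = 4/2.26770 = 1.76390.
Si per 4 O = 0.57021 × 1.76390 = 1.006.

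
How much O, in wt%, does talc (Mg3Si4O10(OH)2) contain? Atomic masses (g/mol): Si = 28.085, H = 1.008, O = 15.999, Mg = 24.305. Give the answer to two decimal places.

Molar mass of Mg3Si4O10(OH)2: 3·24.305 + 4·28.085 + 12·15.999 + 2·1.008 = 379.259 g/mol.
Mass of O per formula unit: 12 × 15.999 = 191.988 g.
Weight fraction O = 191.988 / 379.259 = 0.5062.

50.62 wt%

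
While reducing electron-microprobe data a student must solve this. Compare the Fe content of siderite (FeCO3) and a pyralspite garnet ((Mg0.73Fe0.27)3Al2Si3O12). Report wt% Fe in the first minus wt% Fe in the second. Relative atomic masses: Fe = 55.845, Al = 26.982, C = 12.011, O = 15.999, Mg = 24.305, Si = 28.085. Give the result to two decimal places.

First mineral: 55.845 g Fe in 115.853 g formula = 48.20 wt% Fe.
Second mineral: 45.234 g Fe in 428.669 g formula = 10.55 wt% Fe.
48.20% − 10.55% gives a difference of 37.65 percentage points.

37.65 percentage points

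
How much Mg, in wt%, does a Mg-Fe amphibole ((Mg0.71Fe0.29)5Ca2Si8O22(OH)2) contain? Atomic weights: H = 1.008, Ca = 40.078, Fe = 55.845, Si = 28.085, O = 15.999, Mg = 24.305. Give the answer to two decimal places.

Formula mass = 3.55×24.305 + 1.45×55.845 + 2×40.078 + 8×28.085 + 24×15.999 + 2×1.008 = 858.086 g/mol, of which 86.283 g is Mg.
So Mg makes up 86.283/858.086 = 0.1006 of the mass, i.e. 10.06%.

10.06 wt%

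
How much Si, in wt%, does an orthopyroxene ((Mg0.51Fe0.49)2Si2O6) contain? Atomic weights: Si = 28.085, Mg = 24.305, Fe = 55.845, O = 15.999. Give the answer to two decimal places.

Molar mass of (Mg0.51Fe0.49)2Si2O6: 1.02×24.305 + 0.98×55.845 + 2×28.085 + 6×15.999 = 231.683 g/mol.
Mass of Si per formula unit: 2 × 28.085 = 56.170 g.
Weight fraction Si = 56.170 / 231.683 = 0.2424.

24.24 wt%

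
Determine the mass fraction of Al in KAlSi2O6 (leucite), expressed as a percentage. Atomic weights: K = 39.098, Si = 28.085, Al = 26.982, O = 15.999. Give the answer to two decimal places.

12.36 mass %

Formula mass = 1×39.098 + 1×26.982 + 2×28.085 + 6×15.999 = 218.244 g/mol, of which 26.982 g is Al.
So Al makes up 26.982/218.244 = 0.1236 of the mass, i.e. 12.36%.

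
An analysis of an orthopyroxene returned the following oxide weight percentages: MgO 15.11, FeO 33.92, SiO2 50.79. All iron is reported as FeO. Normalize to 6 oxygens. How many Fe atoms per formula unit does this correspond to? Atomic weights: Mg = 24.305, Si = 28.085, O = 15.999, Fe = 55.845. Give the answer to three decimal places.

15.11 wt% MgO ÷ 40.304 g/mol = 0.37490 mol, giving 0.37490 Mg and 0.37490 O.
33.92 wt% FeO ÷ 71.844 g/mol = 0.47213 mol, giving 0.47213 Fe and 0.47213 O.
50.79 wt% SiO2 ÷ 60.083 g/mol = 0.84533 mol, giving 0.84533 Si and 1.69066 O.
Oxygen sums to 2.53769; scaling by 6/2.53769 = 2.36435 puts the formula on 6 O.
Fe: 0.47213 × 2.36435 = 1.116 atoms per formula unit.

1.116 Fe apfu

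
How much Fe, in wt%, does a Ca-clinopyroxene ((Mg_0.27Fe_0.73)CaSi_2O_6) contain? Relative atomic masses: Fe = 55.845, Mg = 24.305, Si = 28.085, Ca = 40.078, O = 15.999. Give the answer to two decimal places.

Molar mass of (Mg_0.27Fe_0.73)CaSi_2O_6: 0.27×24.305 + 0.73×55.845 + 1×40.078 + 2×28.085 + 6×15.999 = 239.571 g/mol.
Mass of Fe per formula unit: 0.73 × 55.845 = 40.767 g.
Weight fraction Fe = 40.767 / 239.571 = 0.1702.

17.02 wt%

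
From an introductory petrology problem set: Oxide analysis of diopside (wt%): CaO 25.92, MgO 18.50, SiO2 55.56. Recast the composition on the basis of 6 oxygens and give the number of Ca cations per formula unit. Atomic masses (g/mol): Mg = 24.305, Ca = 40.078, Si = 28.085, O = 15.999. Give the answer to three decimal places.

25.92 wt% CaO ÷ 56.077 g/mol = 0.46222 mol, giving 0.46222 Ca and 0.46222 O.
18.50 wt% MgO ÷ 40.304 g/mol = 0.45901 mol, giving 0.45901 Mg and 0.45901 O.
55.56 wt% SiO2 ÷ 60.083 g/mol = 0.92472 mol, giving 0.92472 Si and 1.84944 O.
Oxygen sums to 2.77067; scaling by 6/2.77067 = 2.16554 puts the formula on 6 O.
Ca: 0.46222 × 2.16554 = 1.001 atoms per formula unit.

1.001 Ca apfu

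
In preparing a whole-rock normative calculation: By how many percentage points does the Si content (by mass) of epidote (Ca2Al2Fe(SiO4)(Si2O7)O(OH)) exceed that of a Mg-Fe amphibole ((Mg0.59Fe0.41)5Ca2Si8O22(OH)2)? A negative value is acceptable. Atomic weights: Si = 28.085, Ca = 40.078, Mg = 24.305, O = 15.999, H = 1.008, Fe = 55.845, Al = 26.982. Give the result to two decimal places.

First mineral: 84.255 g Si in 483.215 g formula = 17.44 wt% Si.
Second mineral: 224.680 g Si in 877.010 g formula = 25.62 wt% Si.
17.44% − 25.62% gives a difference of -8.18 percentage points.

-8.18 percentage points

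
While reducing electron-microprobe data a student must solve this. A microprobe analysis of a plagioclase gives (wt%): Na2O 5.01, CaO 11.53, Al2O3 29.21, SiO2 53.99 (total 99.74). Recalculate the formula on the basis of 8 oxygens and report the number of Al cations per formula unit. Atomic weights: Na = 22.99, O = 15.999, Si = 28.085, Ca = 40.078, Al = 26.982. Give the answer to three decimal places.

1.557 Al apfu

5.01 wt% Na2O ÷ 61.979 g/mol = 0.08083 mol, giving 0.16166 Na and 0.08083 O.
11.53 wt% CaO ÷ 56.077 g/mol = 0.20561 mol, giving 0.20561 Ca and 0.20561 O.
29.21 wt% Al2O3 ÷ 101.961 g/mol = 0.28648 mol, giving 0.57296 Al and 0.85944 O.
53.99 wt% SiO2 ÷ 60.083 g/mol = 0.89859 mol, giving 0.89859 Si and 1.79718 O.
Oxygen sums to 2.94306; scaling by 8/2.94306 = 2.71826 puts the formula on 8 O.
Al: 0.57296 × 2.71826 = 1.557 atoms per formula unit.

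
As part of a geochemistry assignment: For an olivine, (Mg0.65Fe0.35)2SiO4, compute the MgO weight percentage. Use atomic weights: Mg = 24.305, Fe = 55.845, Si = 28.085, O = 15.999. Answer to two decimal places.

Molar mass of (Mg0.65Fe0.35)2SiO4 = 1.30*24.305 + 0.70*55.845 + 1*28.085 + 4*15.999 = 162.769 g/mol.
Each formula unit contains 1.30 Mg, equivalent to 1.30/1 = 1.3000 mol MgO.
M(MgO) = 1×24.305 + 1×15.999 = 40.304 g/mol.
Mass of MgO per formula unit = 1.3000 × 40.304 = 52.395 g.
MgO wt% = 52.395 / 162.769 × 100 = 32.19%.

32.19 wt%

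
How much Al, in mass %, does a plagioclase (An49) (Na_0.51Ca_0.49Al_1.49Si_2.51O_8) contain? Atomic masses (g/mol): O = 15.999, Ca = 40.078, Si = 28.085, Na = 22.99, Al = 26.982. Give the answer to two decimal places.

14.89 mass %

Molar mass of Na_0.51Ca_0.49Al_1.49Si_2.51O_8: 0.51*22.99 + 0.49*40.078 + 1.49*26.982 + 2.51*28.085 + 8*15.999 = 270.052 g/mol.
Mass of Al per formula unit: 1.49 × 26.982 = 40.203 g.
Weight fraction Al = 40.203 / 270.052 = 0.1489.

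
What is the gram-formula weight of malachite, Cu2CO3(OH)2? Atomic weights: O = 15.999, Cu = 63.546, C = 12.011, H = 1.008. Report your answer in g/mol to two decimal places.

221.11 g/mol

Cu: 2 × 63.546 = 127.0920
C: 1 × 12.011 = 12.0110
O: 5 × 15.999 = 79.9950
H: 2 × 1.008 = 2.0160
Summing the contributions gives the formula mass.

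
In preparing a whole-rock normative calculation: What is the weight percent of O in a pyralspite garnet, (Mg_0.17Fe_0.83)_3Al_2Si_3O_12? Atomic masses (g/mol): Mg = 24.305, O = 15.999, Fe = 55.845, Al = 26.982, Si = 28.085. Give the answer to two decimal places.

Formula mass = 0.51·24.305 + 2.49·55.845 + 2·26.982 + 3·28.085 + 12·15.999 = 481.657 g/mol, of which 191.988 g is O.
So O makes up 191.988/481.657 = 0.3986 of the mass, i.e. 39.86%.

39.86 weight percent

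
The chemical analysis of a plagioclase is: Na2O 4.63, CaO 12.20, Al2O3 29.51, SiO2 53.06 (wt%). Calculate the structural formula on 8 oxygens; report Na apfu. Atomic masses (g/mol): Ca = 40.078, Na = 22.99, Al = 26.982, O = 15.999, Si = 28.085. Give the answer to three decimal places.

0.408 Na apfu

Na2O: 4.63/61.979 = 0.07470 mol → 0.14940 mol Na, 0.07470 mol O.
CaO: 12.20/56.077 = 0.21756 mol → 0.21756 mol Ca, 0.21756 mol O.
Al2O3: 29.51/101.961 = 0.28942 mol → 0.57884 mol Al, 0.86826 mol O.
SiO2: 53.06/60.083 = 0.88311 mol → 0.88311 mol Si, 1.76622 mol O.
Total oxygen = 2.92674 mol. Normalization factor = 8/2.92674 = 2.73342.
Na per 8 O = 0.14940 × 2.73342 = 0.408.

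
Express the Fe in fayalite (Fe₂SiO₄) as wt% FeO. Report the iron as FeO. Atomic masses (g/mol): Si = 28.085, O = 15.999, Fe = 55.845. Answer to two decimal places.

70.51 wt%

Molar mass of Fe₂SiO₄ = 2×55.845 + 1×28.085 + 4×15.999 = 203.771 g/mol.
Each formula unit contains 2 Fe, equivalent to 2/1 = 2.0000 mol FeO.
M(FeO) = 1×55.845 + 1×15.999 = 71.844 g/mol.
Mass of FeO per formula unit = 2.0000 × 71.844 = 143.688 g.
FeO wt% = 143.688 / 203.771 × 100 = 70.51%.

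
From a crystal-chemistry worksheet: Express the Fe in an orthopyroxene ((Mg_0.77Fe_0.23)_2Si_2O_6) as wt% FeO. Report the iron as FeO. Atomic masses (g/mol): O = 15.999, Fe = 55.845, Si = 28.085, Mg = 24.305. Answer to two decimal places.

Molar mass of (Mg_0.77Fe_0.23)_2Si_2O_6 = 1.54·24.305 + 0.46·55.845 + 2·28.085 + 6·15.999 = 215.282 g/mol.
Each formula unit contains 0.46 Fe, equivalent to 0.46/1 = 0.4600 mol FeO.
M(FeO) = 1×55.845 + 1×15.999 = 71.844 g/mol.
Mass of FeO per formula unit = 0.4600 × 71.844 = 33.048 g.
FeO wt% = 33.048 / 215.282 × 100 = 15.35%.

15.35 wt%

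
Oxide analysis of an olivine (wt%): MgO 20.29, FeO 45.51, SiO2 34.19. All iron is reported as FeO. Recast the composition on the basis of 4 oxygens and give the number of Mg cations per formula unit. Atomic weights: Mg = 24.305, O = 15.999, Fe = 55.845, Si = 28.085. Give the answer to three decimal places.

MgO: 20.29/40.304 = 0.50342 mol → 0.50342 mol Mg, 0.50342 mol O.
FeO: 45.51/71.844 = 0.63346 mol → 0.63346 mol Fe, 0.63346 mol O.
SiO2: 34.19/60.083 = 0.56905 mol → 0.56905 mol Si, 1.13810 mol O.
Total oxygen = 2.27498 mol. Normalization factor = 4/2.27498 = 1.75826.
Mg per 4 O = 0.50342 × 1.75826 = 0.885.

0.885 Mg apfu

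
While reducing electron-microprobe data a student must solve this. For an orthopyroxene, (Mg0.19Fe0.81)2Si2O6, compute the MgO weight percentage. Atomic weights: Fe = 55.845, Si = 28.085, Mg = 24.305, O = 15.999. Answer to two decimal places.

Molar mass of (Mg0.19Fe0.81)2Si2O6 = 0.38×24.305 + 1.62×55.845 + 2×28.085 + 6×15.999 = 251.869 g/mol.
Each formula unit contains 0.38 Mg, equivalent to 0.38/1 = 0.3800 mol MgO.
M(MgO) = 1×24.305 + 1×15.999 = 40.304 g/mol.
Mass of MgO per formula unit = 0.3800 × 40.304 = 15.316 g.
MgO wt% = 15.316 / 251.869 × 100 = 6.08%.

6.08 wt%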